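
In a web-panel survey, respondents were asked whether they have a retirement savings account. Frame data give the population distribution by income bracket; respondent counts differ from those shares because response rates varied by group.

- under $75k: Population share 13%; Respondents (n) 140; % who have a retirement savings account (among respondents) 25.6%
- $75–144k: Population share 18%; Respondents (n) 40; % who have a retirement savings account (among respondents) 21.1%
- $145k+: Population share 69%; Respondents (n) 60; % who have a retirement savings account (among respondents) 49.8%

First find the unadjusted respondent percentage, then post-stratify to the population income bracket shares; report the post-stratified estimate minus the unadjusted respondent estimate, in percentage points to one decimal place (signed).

Naive respondent-only estimate (weights = respondent counts):
  (140/240)×25.6 + (40/240)×21.1 + (60/240)×49.8 = 30.9%
Post-stratified estimate weights by population shares:
  0.13×25.6 + 0.18×21.1 + 0.69×49.8 = 41.488%
Difference = 41.488 − 30.9 = 10.588 pp.

+10.6 percentage points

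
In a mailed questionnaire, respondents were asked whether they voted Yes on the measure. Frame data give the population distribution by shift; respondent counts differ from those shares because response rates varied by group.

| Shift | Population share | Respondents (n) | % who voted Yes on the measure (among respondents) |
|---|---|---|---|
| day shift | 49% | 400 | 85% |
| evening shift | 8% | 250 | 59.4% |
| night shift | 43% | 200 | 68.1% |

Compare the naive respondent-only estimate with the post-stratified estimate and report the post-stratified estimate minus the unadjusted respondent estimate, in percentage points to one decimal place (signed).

Unadjusted (pooled respondent) estimate weights by respondent counts:
  (400/850)×85 + (250/850)×59.4 + (200/850)×68.1 = 73.4941%
Reweighting by population shift shares:
  0.49×85 + 0.08×59.4 + 0.43×68.1 = 75.685%
Difference = 75.685 − 73.4941 = 2.1909 pp.

+2.2 percentage points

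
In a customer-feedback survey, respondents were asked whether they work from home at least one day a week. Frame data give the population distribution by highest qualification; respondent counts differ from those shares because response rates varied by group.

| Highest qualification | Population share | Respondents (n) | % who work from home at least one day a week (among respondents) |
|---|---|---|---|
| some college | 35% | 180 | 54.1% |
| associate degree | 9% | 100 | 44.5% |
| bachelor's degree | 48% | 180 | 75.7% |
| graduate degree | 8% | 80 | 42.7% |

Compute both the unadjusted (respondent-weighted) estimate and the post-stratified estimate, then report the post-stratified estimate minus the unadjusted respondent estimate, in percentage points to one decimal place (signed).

+4.9 percentage points

Without adjustment, the pooled respondent share is:
  (180/540)×54.1 + (100/540)×44.5 + (180/540)×75.7 + (80/540)×42.7 = 57.8333%
Reweighting by population highest qualification shares:
  0.35×54.1 + 0.09×44.5 + 0.48×75.7 + 0.08×42.7 = 62.692%
Difference = 62.692 − 57.8333 = 4.8587 pp.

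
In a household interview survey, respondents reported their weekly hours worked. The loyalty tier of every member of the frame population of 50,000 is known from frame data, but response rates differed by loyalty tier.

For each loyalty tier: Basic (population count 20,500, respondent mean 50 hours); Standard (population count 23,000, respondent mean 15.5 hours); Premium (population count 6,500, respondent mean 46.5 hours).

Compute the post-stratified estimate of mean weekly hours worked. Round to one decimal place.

Reweight to the known loyalty tier distribution:
  Basic: (20,500/50,000) × 50 = 20.5
  Standard: (23,000/50,000) × 15.5 = 7.13
  Premium: (6,500/50,000) × 46.5 = 6.045
Post-stratified estimate = 33.675 → 33.7.

33.7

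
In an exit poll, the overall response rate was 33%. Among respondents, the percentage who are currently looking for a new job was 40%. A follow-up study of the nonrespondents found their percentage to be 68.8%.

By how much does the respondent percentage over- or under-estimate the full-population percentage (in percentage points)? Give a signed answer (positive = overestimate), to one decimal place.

-19.3 percentage points

Nonresponse fraction = 1 − 0.33 = 0.67.
Bias = (nonresponse fraction) × (respondent percentage − nonrespondent percentage)
     = 0.67 × (40 − 68.8) = 0.67 × -28.8 = -19.296.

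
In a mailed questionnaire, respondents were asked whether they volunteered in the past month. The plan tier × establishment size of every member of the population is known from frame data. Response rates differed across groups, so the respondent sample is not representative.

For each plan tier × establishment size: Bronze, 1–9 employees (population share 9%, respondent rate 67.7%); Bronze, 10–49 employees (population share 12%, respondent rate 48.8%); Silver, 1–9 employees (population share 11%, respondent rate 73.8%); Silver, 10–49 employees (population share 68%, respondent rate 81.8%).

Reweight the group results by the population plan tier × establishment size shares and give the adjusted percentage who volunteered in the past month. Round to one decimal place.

Weight each group's respondent value by its population share:
  Bronze, 1–9 employees: 0.09 × 67.7 = 6.093
  Bronze, 10–49 employees: 0.12 × 48.8 = 5.856
  Silver, 1–9 employees: 0.11 × 73.8 = 8.118
  Silver, 10–49 employees: 0.68 × 81.8 = 55.624
Post-stratified estimate = 75.691 → 75.7%.

75.7%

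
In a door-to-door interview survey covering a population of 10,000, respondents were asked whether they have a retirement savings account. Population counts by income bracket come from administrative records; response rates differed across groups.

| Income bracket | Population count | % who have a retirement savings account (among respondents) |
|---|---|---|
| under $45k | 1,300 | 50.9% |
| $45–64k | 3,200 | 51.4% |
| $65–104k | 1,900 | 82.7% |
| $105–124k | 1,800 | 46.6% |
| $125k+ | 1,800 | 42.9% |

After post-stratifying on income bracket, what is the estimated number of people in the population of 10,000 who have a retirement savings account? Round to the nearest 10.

5,490

Apply each group's respondent rate to its population count:
  under $45k: 1,300 × 50.9% = 661.7
  $45–64k: 3,200 × 51.4% = 1644.8
  $65–104k: 1,900 × 82.7% = 1571.3
  $105–124k: 1,800 × 46.6% = 838.8
  $125k+: 1,800 × 42.9% = 772.2
Estimated total = 5488.8 → 5,490.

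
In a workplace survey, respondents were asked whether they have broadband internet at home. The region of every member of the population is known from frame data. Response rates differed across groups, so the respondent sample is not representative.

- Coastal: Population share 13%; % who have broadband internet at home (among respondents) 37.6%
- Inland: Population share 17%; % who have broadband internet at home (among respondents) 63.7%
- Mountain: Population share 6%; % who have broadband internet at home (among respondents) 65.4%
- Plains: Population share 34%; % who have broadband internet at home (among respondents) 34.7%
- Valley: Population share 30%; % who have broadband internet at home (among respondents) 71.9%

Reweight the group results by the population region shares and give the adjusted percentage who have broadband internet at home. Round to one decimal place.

Weight each group's respondent value by its population share:
  Coastal: 0.13 × 37.6 = 4.888
  Inland: 0.17 × 63.7 = 10.829
  Mountain: 0.06 × 65.4 = 3.924
  Plains: 0.34 × 34.7 = 11.798
  Valley: 0.3 × 71.9 = 21.57
Post-stratified estimate = 53.009 → 53.0%.

53.0%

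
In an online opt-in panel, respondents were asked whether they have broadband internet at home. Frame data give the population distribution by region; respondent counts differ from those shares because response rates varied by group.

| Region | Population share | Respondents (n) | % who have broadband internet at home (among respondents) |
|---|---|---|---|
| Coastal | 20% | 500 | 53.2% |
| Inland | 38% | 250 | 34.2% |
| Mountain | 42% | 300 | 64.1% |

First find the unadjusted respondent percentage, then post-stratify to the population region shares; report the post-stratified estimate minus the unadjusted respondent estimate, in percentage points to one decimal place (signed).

-1.2 percentage points

Without adjustment, the pooled respondent share is:
  (500/1050)×53.2 + (250/1050)×34.2 + (300/1050)×64.1 = 51.7905%
Post-stratified estimate weights by population shares:
  0.2×53.2 + 0.38×34.2 + 0.42×64.1 = 50.558%
Difference = 50.558 − 51.7905 = -1.2325 pp.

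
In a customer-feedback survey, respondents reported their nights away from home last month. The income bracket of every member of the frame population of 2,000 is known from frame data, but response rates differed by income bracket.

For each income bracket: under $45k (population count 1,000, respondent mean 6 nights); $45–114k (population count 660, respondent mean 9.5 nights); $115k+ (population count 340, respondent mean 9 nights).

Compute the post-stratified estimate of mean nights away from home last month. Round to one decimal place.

7.7

Reweight to the known income bracket distribution:
  under $45k: (1,000/2,000) × 6 = 3
  $45–114k: (660/2,000) × 9.5 = 3.135
  $115k+: (340/2,000) × 9 = 1.53
Post-stratified estimate = 7.665 → 7.7.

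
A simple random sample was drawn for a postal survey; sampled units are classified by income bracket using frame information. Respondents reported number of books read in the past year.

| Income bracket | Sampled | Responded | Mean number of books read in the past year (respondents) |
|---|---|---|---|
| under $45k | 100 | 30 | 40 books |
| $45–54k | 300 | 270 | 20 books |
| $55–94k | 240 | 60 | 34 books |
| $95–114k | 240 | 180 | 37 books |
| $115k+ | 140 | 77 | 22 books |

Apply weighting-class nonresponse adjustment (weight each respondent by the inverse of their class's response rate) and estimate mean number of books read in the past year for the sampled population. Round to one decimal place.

29.5

Response rates by class: under $45k 30/100 = 30%, $45–54k 270/300 = 90%, $55–94k 60/240 = 25%, $95–114k 180/240 = 75%, $115k+ 77/140 = 55%.
Inverse-response-rate weighting restores each class to its sampled count, so class totals weight by n_sampled:
  under $45k: 100 × 40 = 4000
  $45–54k: 300 × 20 = 6000
  $55–94k: 240 × 34 = 8160
  $95–114k: 240 × 37 = 8880
  $115k+: 140 × 22 = 3080
Adjusted estimate = 30,120 / 1,020 = 29.5294 → 29.5.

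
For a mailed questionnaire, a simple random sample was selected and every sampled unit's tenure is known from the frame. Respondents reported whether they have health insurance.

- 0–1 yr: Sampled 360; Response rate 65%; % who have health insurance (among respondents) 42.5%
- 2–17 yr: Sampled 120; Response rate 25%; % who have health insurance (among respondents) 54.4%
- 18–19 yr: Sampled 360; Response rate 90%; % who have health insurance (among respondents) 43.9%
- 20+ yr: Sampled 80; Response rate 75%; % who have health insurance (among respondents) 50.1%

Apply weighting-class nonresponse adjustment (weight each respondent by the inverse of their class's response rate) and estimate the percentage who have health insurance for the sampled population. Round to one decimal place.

With weight = n_sampled/n_responded per class, the weighted class total is n_sampled:
  0–1 yr: 360 × 42.5 = 15,300
  2–17 yr: 120 × 54.4 = 6528
  18–19 yr: 360 × 43.9 = 15,804
  20+ yr: 80 × 50.1 = 4008
Adjusted estimate = 41,640 / 920 = 45.2609 → 45.3%.

45.3%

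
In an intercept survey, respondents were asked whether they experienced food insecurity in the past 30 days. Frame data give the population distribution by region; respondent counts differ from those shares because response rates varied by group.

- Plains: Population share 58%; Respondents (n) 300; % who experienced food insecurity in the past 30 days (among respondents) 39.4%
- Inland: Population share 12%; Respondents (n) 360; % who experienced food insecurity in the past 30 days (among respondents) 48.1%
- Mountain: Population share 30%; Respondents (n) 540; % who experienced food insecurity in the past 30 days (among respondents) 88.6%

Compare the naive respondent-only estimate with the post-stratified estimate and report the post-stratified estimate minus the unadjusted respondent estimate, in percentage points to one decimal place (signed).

-8.9 percentage points

Without adjustment, the pooled respondent share is:
  (300/1200)×39.4 + (360/1200)×48.1 + (540/1200)×88.6 = 64.15%
Reweighting by population region shares:
  0.58×39.4 + 0.12×48.1 + 0.3×88.6 = 55.204%
Difference = 55.204 − 64.15 = -8.946 pp.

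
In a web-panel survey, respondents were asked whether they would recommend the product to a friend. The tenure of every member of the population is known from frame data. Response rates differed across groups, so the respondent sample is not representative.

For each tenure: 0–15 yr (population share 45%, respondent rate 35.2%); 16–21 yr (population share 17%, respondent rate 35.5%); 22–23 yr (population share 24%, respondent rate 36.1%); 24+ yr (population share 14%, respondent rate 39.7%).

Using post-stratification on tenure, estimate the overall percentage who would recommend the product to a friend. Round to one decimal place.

Post-stratification weights by population share, not respondent share:
  0–15 yr: 0.45 × 35.2 = 15.84
  16–21 yr: 0.17 × 35.5 = 6.035
  22–23 yr: 0.24 × 36.1 = 8.664
  24+ yr: 0.14 × 39.7 = 5.558
Post-stratified estimate = 36.097 → 36.1%.

36.1%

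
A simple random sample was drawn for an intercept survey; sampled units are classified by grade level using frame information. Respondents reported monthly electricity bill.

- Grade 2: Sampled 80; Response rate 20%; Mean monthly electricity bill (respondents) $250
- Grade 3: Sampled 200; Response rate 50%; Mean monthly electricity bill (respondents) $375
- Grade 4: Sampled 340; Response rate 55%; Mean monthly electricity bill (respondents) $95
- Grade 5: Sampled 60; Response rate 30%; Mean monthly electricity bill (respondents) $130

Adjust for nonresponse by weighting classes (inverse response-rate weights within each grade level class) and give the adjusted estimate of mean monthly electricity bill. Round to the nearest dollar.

$199

With weight = n_sampled/n_responded per class, the weighted class total is n_sampled:
  Grade 2: 80 × 250 = 20,000
  Grade 3: 200 × 375 = 75,000
  Grade 4: 340 × 95 = 32,300
  Grade 5: 60 × 130 = 7800
Adjusted estimate = 135,100 / 680 = 198.676 → $199.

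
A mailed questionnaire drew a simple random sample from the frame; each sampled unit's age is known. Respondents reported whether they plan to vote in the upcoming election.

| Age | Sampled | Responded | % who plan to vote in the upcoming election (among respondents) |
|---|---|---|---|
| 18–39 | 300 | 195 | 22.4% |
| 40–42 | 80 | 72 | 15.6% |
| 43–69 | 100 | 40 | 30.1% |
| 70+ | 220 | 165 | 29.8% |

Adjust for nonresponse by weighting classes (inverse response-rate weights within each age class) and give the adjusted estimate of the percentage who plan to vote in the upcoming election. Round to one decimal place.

Response rates by class: 18–39 195/300 = 65%, 40–42 72/80 = 90%, 43–69 40/100 = 40%, 70+ 165/220 = 75%.
Weighting each respondent by the inverse class response rate inflates each class back to its sampled size, so the class weight is n_sampled:
  18–39: 300 × 22.4 = 6720
  40–42: 80 × 15.6 = 1248
  43–69: 100 × 30.1 = 3010
  70+: 220 × 29.8 = 6556
Adjusted estimate = 17,534 / 700 = 25.0486 → 25.0%.

25.0%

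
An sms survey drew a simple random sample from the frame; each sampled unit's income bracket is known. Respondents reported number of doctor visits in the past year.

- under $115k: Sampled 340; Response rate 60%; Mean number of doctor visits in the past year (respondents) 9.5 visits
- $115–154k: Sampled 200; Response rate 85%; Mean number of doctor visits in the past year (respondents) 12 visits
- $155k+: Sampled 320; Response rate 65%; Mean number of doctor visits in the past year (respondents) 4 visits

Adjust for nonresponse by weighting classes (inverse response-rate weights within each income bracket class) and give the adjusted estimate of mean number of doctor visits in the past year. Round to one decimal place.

8.0

With weight = n_sampled/n_responded per class, the weighted class total is n_sampled:
  under $115k: 340 × 9.5 = 3230
  $115–154k: 200 × 12 = 2400
  $155k+: 320 × 4 = 1280
Adjusted estimate = 6910 / 860 = 8.03488 → 8.0.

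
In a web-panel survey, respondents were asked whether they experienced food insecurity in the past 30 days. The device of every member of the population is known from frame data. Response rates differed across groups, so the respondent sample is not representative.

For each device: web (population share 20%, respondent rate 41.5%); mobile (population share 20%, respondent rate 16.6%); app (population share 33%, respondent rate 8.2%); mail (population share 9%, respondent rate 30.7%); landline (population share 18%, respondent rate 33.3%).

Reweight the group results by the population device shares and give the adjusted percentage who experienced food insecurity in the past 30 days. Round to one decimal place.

Each cell contributes population-share × respondent value:
  web: 0.2 × 41.5 = 8.3
  mobile: 0.2 × 16.6 = 3.32
  app: 0.33 × 8.2 = 2.706
  mail: 0.09 × 30.7 = 2.763
  landline: 0.18 × 33.3 = 5.994
Post-stratified estimate = 23.083 → 23.1%.

23.1%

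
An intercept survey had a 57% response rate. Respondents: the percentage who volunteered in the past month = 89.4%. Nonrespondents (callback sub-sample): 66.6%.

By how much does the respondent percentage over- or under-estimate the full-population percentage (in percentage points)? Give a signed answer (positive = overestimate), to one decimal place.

Nonresponse fraction = 1 − 0.57 = 0.43.
Bias = (nonresponse fraction) × (respondent percentage − nonrespondent percentage)
     = 0.43 × (89.4 − 66.6) = 0.43 × 22.8 = 9.804.

+9.8 percentage points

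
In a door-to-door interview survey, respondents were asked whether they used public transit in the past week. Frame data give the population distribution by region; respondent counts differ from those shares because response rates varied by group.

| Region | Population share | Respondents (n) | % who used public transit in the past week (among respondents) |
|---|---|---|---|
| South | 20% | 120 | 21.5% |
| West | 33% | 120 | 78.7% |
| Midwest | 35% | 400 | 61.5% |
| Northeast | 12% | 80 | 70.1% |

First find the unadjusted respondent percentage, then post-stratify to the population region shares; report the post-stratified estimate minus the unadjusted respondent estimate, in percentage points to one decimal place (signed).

Naive respondent-only estimate (weights = respondent counts):
  (120/720)×21.5 + (120/720)×78.7 + (400/720)×61.5 + (80/720)×70.1 = 58.6556%
Post-stratified estimate weights by population shares:
  0.2×21.5 + 0.33×78.7 + 0.35×61.5 + 0.12×70.1 = 60.208%
Difference = 60.208 − 58.6556 = 1.5524 pp.

+1.6 percentage points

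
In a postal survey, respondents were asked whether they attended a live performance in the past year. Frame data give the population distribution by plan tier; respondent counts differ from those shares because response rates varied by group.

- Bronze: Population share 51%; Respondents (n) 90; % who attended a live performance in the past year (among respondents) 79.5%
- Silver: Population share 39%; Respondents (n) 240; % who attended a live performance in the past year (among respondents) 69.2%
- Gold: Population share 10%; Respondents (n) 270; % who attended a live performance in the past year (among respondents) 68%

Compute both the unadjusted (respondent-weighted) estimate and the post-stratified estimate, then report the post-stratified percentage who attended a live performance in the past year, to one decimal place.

74.3%

Naive respondent-only estimate (weights = respondent counts):
  (90/600)×79.5 + (240/600)×69.2 + (270/600)×68 = 70.205%
Post-stratifying to population shares instead:
  0.51×79.5 + 0.39×69.2 + 0.1×68 = 74.333%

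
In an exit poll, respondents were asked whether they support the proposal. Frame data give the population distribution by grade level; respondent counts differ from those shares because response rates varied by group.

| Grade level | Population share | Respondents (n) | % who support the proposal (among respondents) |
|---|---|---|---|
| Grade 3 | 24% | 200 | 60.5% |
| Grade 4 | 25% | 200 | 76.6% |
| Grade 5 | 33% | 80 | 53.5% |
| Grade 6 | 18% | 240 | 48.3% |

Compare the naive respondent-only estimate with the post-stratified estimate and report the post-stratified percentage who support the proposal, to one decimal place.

60.0%

Unadjusted (pooled respondent) estimate weights by respondent counts:
  (200/720)×60.5 + (200/720)×76.6 + (80/720)×53.5 + (240/720)×48.3 = 60.1278%
Reweighting by population grade level shares:
  0.24×60.5 + 0.25×76.6 + 0.33×53.5 + 0.18×48.3 = 60.019%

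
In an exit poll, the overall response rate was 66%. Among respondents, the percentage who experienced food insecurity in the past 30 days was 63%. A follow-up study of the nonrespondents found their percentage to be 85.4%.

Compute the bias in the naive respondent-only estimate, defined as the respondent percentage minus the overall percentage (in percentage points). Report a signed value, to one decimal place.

-7.6 percentage points

Nonresponse fraction = 1 − 0.66 = 0.34.
Bias = (nonresponse fraction) × (respondent percentage − nonrespondent percentage)
     = 0.34 × (63 − 85.4) = 0.34 × -22.4 = -7.616.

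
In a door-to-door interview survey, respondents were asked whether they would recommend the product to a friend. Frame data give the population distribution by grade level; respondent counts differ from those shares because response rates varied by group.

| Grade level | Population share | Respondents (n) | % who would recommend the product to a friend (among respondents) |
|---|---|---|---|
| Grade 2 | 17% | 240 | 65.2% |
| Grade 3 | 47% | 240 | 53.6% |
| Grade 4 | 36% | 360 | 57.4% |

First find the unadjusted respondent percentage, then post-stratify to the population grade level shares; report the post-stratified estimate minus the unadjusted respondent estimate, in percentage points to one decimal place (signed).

Without adjustment, the pooled respondent share is:
  (240/840)×65.2 + (240/840)×53.6 + (360/840)×57.4 = 58.5429%
Reweighting by population grade level shares:
  0.17×65.2 + 0.47×53.6 + 0.36×57.4 = 56.94%
Difference = 56.94 − 58.5429 = -1.6029 pp.

-1.6 percentage points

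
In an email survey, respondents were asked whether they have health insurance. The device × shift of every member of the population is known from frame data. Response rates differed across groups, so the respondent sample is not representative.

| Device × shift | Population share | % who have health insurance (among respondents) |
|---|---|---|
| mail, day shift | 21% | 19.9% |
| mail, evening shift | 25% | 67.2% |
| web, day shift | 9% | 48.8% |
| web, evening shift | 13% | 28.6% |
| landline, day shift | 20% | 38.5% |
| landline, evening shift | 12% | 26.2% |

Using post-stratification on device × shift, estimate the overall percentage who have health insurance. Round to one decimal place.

39.9%

Reweight to the known device × shift distribution:
  mail, day shift: 0.21 × 19.9 = 4.179
  mail, evening shift: 0.25 × 67.2 = 16.8
  web, day shift: 0.09 × 48.8 = 4.392
  web, evening shift: 0.13 × 28.6 = 3.718
  landline, day shift: 0.2 × 38.5 = 7.7
  landline, evening shift: 0.12 × 26.2 = 3.144
Post-stratified estimate = 39.933 → 39.9%.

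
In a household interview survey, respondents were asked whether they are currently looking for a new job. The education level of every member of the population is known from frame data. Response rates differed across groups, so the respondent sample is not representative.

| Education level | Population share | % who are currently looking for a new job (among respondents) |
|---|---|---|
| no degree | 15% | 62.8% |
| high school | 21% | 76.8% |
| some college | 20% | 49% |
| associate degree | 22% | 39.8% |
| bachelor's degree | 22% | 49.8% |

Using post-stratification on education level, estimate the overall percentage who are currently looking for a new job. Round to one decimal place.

Weight each group's respondent value by its population share:
  no degree: 0.15 × 62.8 = 9.42
  high school: 0.21 × 76.8 = 16.128
  some college: 0.2 × 49 = 9.8
  associate degree: 0.22 × 39.8 = 8.756
  bachelor's degree: 0.22 × 49.8 = 10.956
Post-stratified estimate = 55.06 → 55.1%.

55.1%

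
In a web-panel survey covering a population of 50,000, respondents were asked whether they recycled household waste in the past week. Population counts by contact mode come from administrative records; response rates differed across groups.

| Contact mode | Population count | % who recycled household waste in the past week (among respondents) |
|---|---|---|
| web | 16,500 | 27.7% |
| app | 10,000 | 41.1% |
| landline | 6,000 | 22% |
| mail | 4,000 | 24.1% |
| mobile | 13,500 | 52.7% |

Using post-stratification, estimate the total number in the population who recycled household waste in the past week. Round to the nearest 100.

Apply each group's respondent rate to its population count:
  web: 16,500 × 27.7% = 4570.5
  app: 10,000 × 41.1% = 4110
  landline: 6,000 × 22% = 1320
  mail: 4,000 × 24.1% = 964
  mobile: 13,500 × 52.7% = 7114.5
Estimated total = 18,079 → 18,100.

18,100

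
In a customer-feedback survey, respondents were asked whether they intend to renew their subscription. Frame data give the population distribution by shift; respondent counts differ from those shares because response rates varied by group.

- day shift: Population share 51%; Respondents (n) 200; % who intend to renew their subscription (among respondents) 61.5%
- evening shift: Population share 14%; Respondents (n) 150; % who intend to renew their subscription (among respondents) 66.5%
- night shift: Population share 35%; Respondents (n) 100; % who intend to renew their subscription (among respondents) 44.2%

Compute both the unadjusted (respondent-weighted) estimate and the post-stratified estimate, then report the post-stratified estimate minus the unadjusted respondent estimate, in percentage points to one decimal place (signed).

Without adjustment, the pooled respondent share is:
  (200/450)×61.5 + (150/450)×66.5 + (100/450)×44.2 = 59.3222%
Post-stratifying to population shares instead:
  0.51×61.5 + 0.14×66.5 + 0.35×44.2 = 56.145%
Difference = 56.145 − 59.3222 = -3.1772 pp.

-3.2 percentage points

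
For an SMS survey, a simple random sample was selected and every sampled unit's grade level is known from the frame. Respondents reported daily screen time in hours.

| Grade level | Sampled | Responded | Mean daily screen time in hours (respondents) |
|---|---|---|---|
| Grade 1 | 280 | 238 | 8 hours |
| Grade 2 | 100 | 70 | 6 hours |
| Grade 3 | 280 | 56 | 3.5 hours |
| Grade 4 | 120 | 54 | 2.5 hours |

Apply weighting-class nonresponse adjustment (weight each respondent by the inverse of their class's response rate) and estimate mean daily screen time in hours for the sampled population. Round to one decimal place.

Class response rates: Grade 1 238/280 = 85%, Grade 2 70/100 = 70%, Grade 3 56/280 = 20%, Grade 4 54/120 = 45%.
Each respondent's weight = sampled/responded in their class; summing within a class gives n_sampled, so:
  Grade 1: 280 × 8 = 2240
  Grade 2: 100 × 6 = 600
  Grade 3: 280 × 3.5 = 980
  Grade 4: 120 × 2.5 = 300
Adjusted estimate = 4120 / 780 = 5.28205 → 5.3.

5.3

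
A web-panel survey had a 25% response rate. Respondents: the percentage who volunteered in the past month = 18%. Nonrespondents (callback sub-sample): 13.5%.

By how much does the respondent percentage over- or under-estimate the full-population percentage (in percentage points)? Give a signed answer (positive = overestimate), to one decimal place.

+3.4 percentage points

Nonresponse fraction = 1 − 0.25 = 0.75.
Bias = (nonresponse fraction) × (respondent percentage − nonrespondent percentage)
     = 0.75 × (18 − 13.5) = 0.75 × 4.5 = 3.375.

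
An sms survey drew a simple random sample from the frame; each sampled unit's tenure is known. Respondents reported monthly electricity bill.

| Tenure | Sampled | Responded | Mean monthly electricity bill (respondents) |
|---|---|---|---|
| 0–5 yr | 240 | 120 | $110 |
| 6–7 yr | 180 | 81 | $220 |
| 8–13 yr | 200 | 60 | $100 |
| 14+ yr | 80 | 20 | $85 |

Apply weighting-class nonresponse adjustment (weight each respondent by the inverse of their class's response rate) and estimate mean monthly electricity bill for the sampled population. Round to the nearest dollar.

Class response rates: 0–5 yr 120/240 = 50%, 6–7 yr 81/180 = 45%, 8–13 yr 60/200 = 30%, 14+ yr 20/80 = 25%.
Each respondent's weight = sampled/responded in their class; summing within a class gives n_sampled, so:
  0–5 yr: 240 × 110 = 26,400
  6–7 yr: 180 × 220 = 39,600
  8–13 yr: 200 × 100 = 20,000
  14+ yr: 80 × 85 = 6800
Adjusted estimate = 92,800 / 700 = 132.571 → $133.

$133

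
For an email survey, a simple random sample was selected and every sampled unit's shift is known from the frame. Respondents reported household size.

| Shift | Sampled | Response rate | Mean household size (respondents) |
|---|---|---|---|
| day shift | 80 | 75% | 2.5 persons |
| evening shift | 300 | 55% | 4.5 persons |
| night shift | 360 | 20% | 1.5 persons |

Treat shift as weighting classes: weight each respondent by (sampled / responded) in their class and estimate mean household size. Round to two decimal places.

Inverse-response-rate weighting restores each class to its sampled count, so class totals weight by n_sampled:
  day shift: 80 × 2.5 = 200
  evening shift: 300 × 4.5 = 1350
  night shift: 360 × 1.5 = 540
Adjusted estimate = 2090 / 740 = 2.82432 → 2.82.

2.82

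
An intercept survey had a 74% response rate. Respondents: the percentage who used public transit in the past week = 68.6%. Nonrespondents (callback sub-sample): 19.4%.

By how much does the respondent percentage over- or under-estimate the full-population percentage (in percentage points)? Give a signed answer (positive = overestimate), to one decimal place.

Nonresponse fraction = 1 − 0.74 = 0.26.
Bias = (nonresponse fraction) × (respondent percentage − nonrespondent percentage)
     = 0.26 × (68.6 − 19.4) = 0.26 × 49.2 = 12.792.

+12.8 percentage points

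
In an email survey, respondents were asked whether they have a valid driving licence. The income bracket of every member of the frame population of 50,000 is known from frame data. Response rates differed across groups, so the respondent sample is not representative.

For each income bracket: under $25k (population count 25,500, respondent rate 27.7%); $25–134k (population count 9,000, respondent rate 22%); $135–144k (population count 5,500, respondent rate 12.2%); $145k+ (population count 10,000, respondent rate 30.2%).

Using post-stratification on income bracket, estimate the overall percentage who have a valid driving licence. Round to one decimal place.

25.5%

Reweight to the known income bracket distribution:
  under $25k: (25,500/50,000) × 27.7 = 14.127
  $25–134k: (9,000/50,000) × 22 = 3.96
  $135–144k: (5,500/50,000) × 12.2 = 1.342
  $145k+: (10,000/50,000) × 30.2 = 6.04
Post-stratified estimate = 25.469 → 25.5%.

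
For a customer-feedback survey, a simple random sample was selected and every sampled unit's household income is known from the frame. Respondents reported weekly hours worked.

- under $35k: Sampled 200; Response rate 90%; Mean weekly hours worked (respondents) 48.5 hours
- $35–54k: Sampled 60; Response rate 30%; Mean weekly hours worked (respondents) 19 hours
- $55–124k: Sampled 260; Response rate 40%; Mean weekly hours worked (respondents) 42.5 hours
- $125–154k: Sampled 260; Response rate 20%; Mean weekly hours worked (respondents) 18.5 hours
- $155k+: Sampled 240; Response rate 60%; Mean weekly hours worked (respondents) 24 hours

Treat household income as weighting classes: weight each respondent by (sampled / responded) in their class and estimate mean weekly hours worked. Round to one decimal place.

31.8

Inverse-response-rate weighting restores each class to its sampled count, so class totals weight by n_sampled:
  under $35k: 200 × 48.5 = 9700
  $35–54k: 60 × 19 = 1140
  $55–124k: 260 × 42.5 = 11,050
  $125–154k: 260 × 18.5 = 4810
  $155k+: 240 × 24 = 5760
Adjusted estimate = 32,460 / 1,020 = 31.8235 → 31.8.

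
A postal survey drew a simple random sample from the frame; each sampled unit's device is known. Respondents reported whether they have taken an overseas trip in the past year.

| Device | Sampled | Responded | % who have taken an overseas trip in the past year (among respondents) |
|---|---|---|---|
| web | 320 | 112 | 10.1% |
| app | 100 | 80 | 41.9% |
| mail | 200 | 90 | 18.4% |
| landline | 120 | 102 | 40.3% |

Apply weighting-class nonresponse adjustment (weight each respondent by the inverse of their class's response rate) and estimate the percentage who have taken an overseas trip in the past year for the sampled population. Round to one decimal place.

21.5%

Class response rates: web 112/320 = 35%, app 80/100 = 80%, mail 90/200 = 45%, landline 102/120 = 85%.
With weight = n_sampled/n_responded per class, the weighted class total is n_sampled:
  web: 320 × 10.1 = 3232
  app: 100 × 41.9 = 4190
  mail: 200 × 18.4 = 3680
  landline: 120 × 40.3 = 4836
Adjusted estimate = 15,938 / 740 = 21.5378 → 21.5%.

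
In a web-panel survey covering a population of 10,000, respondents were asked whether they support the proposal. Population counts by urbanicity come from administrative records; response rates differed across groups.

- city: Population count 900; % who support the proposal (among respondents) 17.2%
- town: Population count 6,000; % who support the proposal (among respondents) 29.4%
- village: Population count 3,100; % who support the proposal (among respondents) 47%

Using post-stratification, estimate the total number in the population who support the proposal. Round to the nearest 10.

Apply each group's respondent rate to its population count:
  city: 900 × 17.2% = 154.8
  town: 6,000 × 29.4% = 1764
  village: 3,100 × 47% = 1457
Estimated total = 3375.8 → 3,380.

3,380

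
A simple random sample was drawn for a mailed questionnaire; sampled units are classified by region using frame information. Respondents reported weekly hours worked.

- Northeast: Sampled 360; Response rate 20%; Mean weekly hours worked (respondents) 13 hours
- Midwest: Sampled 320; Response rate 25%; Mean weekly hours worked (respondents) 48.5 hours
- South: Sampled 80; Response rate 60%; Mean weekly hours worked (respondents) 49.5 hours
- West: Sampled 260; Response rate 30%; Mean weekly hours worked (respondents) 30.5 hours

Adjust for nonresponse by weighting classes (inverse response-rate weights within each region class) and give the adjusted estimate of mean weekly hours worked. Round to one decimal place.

31.5

Weighting each respondent by the inverse class response rate inflates each class back to its sampled size, so the class weight is n_sampled:
  Northeast: 360 × 13 = 4680
  Midwest: 320 × 48.5 = 15,520
  South: 80 × 49.5 = 3960
  West: 260 × 30.5 = 7930
Adjusted estimate = 32,090 / 1,020 = 31.4608 → 31.5.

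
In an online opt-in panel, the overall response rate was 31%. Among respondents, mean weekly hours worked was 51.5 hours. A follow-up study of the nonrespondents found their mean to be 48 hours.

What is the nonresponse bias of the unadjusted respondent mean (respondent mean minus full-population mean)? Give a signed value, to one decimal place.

+2.4

Nonresponse fraction = 1 − 0.31 = 0.69.
Bias = (nonresponse fraction) × (respondent mean − nonrespondent mean)
     = 0.69 × (51.5 − 48) = 0.69 × 3.5 = 2.415.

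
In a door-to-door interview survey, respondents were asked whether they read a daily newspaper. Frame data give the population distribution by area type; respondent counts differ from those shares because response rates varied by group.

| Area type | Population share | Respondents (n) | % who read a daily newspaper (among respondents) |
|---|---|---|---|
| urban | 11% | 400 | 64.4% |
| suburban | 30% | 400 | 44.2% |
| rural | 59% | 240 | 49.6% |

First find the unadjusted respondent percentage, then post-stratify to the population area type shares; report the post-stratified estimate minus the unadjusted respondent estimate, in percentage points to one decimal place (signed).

-3.6 percentage points

Unadjusted (pooled respondent) estimate weights by respondent counts:
  (400/1040)×64.4 + (400/1040)×44.2 + (240/1040)×49.6 = 53.2154%
Post-stratified estimate weights by population shares:
  0.11×64.4 + 0.3×44.2 + 0.59×49.6 = 49.608%
Difference = 49.608 − 53.2154 = -3.6074 pp.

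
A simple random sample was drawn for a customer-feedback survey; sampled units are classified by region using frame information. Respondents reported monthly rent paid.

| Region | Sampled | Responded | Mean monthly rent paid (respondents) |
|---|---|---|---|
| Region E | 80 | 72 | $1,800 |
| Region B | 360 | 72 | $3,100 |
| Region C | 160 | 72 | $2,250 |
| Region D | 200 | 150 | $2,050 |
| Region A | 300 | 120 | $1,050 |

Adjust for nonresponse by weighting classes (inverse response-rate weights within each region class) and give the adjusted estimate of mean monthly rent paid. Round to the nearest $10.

$2,130

Class response rates: Region E 72/80 = 90%, Region B 72/360 = 20%, Region C 72/160 = 45%, Region D 150/200 = 75%, Region A 120/300 = 40%.
With weight = n_sampled/n_responded per class, the weighted class total is n_sampled:
  Region E: 80 × 1800 = 144,000
  Region B: 360 × 3100 = 1,116,000
  Region C: 160 × 2250 = 360,000
  Region D: 200 × 2050 = 410,000
  Region A: 300 × 1050 = 315,000
Adjusted estimate = 2,345,000 / 1,100 = 2131.82 → $2,130.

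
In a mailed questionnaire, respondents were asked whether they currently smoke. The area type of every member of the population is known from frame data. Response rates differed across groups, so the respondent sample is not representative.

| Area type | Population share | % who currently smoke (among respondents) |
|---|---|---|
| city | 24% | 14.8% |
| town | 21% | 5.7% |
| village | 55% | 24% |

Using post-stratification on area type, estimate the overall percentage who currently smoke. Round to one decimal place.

17.9%

Each cell contributes population-share × respondent value:
  city: 0.24 × 14.8 = 3.552
  town: 0.21 × 5.7 = 1.197
  village: 0.55 × 24 = 13.2
Post-stratified estimate = 17.949 → 17.9%.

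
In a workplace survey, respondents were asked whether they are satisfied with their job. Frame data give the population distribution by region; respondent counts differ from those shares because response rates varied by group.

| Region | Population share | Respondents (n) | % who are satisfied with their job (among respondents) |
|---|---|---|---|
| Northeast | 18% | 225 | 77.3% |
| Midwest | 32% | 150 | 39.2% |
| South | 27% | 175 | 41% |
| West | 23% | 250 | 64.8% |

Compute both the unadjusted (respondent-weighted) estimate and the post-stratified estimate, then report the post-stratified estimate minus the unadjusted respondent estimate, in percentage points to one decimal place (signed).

Naive respondent-only estimate (weights = respondent counts):
  (225/800)×77.3 + (150/800)×39.2 + (175/800)×41 + (250/800)×64.8 = 58.3094%
Reweighting by population region shares:
  0.18×77.3 + 0.32×39.2 + 0.27×41 + 0.23×64.8 = 52.432%
Difference = 52.432 − 58.3094 = -5.8774 pp.

-5.9 percentage points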